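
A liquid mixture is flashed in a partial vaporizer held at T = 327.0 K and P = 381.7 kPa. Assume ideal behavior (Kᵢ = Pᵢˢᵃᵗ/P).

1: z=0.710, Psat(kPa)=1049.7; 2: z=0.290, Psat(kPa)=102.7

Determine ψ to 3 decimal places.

Raoult's law: Kᵢ = Pᵢˢᵃᵗ/P = Pᵢˢᵃᵗ/381.7.
  K_1 = 1049.7/381.7 = 2.75007, K_2 = 102.7/381.7 = 0.26906
Material balance + equilibrium reduce to Σ zᵢ(Kᵢ−1)/(1+ψ(Kᵢ−1)) = 0.
g(0) = ΣzᵢKᵢ − 1 = 1.031 and g(1) = 1 − Σzᵢ/Kᵢ = -0.336, so a root lies in (0, 1).
Newton–Raphson from ψ = 0.6:
  ψ = 0.600: g = 0.2286, g' = -1.009 → ψ = 0.827
  ψ = 0.827: g = -0.0276, g' = -1.352 → ψ = 0.806
Converged at ψ = 0.806.

ψ = 0.806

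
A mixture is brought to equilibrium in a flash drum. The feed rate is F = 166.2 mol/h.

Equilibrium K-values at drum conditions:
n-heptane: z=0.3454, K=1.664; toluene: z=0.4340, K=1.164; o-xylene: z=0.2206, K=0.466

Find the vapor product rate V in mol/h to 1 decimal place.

Let β = V/F and solve Σ zᵢ(Kᵢ−1)/(1+β(Kᵢ−1)) = 0.
Feasibility: ΣzᵢKᵢ = 1.1827, Σzᵢ/Kᵢ = 1.0538 — both > 1, two phases present.
Iterate (Newton) starting at β = 0.5:
  β = 0.5000: g = 0.07725, g' = -0.2129 → β = 0.8629
  β = 0.8629: g = -0.01031, g' = -0.2869 → β = 0.8270
  β = 0.8270: g = -0.00023, g' = -0.2742 → β = 0.8261
Converged at β = 0.8261.
Then V = β·F = 0.8261·166.2 = 137.3 mol/h and L = F − V = 28.9 mol/h.

V = 137.3 mol/h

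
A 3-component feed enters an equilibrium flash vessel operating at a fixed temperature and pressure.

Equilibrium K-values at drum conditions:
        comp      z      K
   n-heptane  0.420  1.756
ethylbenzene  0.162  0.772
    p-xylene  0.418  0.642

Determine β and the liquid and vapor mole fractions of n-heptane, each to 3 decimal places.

Iterate (Newton) starting at β = 0.5:
  β = 0.500: g = 0.0065, g' = -0.217 → β = 0.530
Converged at β = 0.530.
Compositions from xᵢ = zᵢ/(1+β(Kᵢ−1)), yᵢ = Kᵢxᵢ:
  n-heptane: x = 0.300, y = 0.527
  ethylbenzene: x = 0.184, y = 0.142
  p-xylene: x = 0.516, y = 0.331

β = 0.530, x_n-heptane = 0.300, y_n-heptane = 0.527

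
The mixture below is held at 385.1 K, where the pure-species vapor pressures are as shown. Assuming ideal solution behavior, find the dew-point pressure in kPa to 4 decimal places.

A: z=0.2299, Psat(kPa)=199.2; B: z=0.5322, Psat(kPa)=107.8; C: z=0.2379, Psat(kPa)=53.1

At the dew point ψ → 1, so Σzᵢ/Kᵢ = 1 with Kᵢ = Pᵢˢᵃᵗ/P ⇒ 1/P = Σzᵢ/Pᵢˢᵃᵗ.
1/P = 0.2299/199.2 + 0.5322/107.8 + 0.2379/53.1 = 0.0105713 ⇒ P = 94.5961 kPa

Pdew = 94.5961 kPa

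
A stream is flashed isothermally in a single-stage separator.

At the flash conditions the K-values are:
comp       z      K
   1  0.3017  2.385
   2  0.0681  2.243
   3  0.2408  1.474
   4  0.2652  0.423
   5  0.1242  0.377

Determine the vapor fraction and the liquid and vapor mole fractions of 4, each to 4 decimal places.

ψ = 0.6139, x_4 = 0.4107, y_4 = 0.1737

Iterate (Newton) starting at ψ = 0.5:
  ψ = 0.5000: g = 0.06391, g' = -0.5535 → ψ = 0.6155
  ψ = 0.6155: g = -0.00089, g' = -0.5740 → ψ = 0.6139
Converged at ψ = 0.6139.
Compositions from xᵢ = zᵢ/(1+ψ(Kᵢ−1)), yᵢ = Kᵢxᵢ:
  1: x = 0.1631, y = 0.3889
  2: x = 0.0386, y = 0.0866
  3: x = 0.1865, y = 0.2749
  4: x = 0.4107, y = 0.1737
  5: x = 0.2011, y = 0.0758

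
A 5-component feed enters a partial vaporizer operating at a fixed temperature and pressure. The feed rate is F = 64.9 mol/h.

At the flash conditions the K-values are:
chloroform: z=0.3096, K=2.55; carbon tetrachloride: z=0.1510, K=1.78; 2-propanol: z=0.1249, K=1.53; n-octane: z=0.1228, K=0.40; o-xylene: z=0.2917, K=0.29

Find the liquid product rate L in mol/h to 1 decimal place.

L = 34.1 mol/h

Iterate (Newton) starting at ψ = 0.47:
  ψ = 0.4700: g = 0.00336, g' = -0.7376 → ψ = 0.4746
Converged at ψ = 0.4745.
Then V = ψ·F = 0.4745·64.9 = 30.8 mol/h and L = F − V = 34.1 mol/h.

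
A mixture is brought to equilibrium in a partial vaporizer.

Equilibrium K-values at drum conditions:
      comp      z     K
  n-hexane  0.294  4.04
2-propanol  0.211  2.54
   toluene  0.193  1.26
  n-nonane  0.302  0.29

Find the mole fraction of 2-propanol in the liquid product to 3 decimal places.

x_2-propanol = 0.097

Material balance + equilibrium reduce to Σ zᵢ(Kᵢ−1)/(1+ψ(Kᵢ−1)) = 0.
g(0) = ΣzᵢKᵢ − 1 = 1.054 and g(1) = 1 − Σzᵢ/Kᵢ = -0.350, so a root lies in (0, 1).
Newton–Raphson from ψ = 0.37:
  ψ = 0.370: g = 0.3826, g' = -1.096 → ψ = 0.719
  ψ = 0.719: g = 0.0388, g' = -1.025 → ψ = 0.757
  ψ = 0.757: g = -0.0009, g' = -1.077 → ψ = 0.756
Converged at ψ = 0.756.
Compositions from xᵢ = zᵢ/(1+ψ(Kᵢ−1)), yᵢ = Kᵢxᵢ:
  n-hexane: x = 0.089, y = 0.360
  2-propanol: x = 0.097, y = 0.248
  toluene: x = 0.161, y = 0.203
  n-nonane: x = 0.652, y = 0.189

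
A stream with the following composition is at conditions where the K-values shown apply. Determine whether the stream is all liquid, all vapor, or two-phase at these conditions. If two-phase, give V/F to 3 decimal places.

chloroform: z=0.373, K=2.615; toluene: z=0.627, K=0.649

ΣzᵢKᵢ = 1.382; Σzᵢ/Kᵢ = 1.109.
Both exceed 1, so a two-phase solution exists.
Material balance + equilibrium reduce to Σ zᵢ(Kᵢ−1)/(1+ψ(Kᵢ−1)) = 0.
Binary case is linear: z₁(K₁−1)(1+ψ(K₂−1)) + z₂(K₂−1)(1+ψ(K₁−1)) = 0
⇒ ψ = [z₁(K₁−1)+z₂(K₂−1)] / [−(K₁−1)(K₂−1)] = 0.3823/0.5669 = 0.674

two-phase, V/F = 0.674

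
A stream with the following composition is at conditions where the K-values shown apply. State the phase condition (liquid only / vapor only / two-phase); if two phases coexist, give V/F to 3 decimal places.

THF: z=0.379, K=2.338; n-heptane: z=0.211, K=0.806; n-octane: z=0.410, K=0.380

two-phase, V/F = 0.310

ΣzᵢKᵢ = 1.212; Σzᵢ/Kᵢ = 1.503.
Both exceed 1, so a two-phase solution exists.
Rachford–Rice: g(ψ) = Σ zᵢ(Kᵢ−1)/(1+ψ(Kᵢ−1)) = 0.
Newton iteration, ψ⁰ = 0.5:
  ψ = 0.500: g = -0.1099, g' = -0.584 → ψ = 0.312
  ψ = 0.312: g = -0.0009, g' = -0.589 → ψ = 0.310
Converged at ψ = 0.310.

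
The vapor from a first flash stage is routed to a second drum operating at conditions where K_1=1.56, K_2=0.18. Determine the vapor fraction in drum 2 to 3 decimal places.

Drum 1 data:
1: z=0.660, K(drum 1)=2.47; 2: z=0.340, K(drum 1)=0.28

Drum 1:
Rachford–Rice: g(ψ₁) = Σ zᵢ(Kᵢ−1)/(1+ψ₁(Kᵢ−1)) = 0.
Feasibility: ΣzᵢKᵢ = 1.725, Σzᵢ/Kᵢ = 1.481 — both > 1, two phases present.
Binary case is linear: z₁(K₁−1)(1+ψ₁(K₂−1)) + z₂(K₂−1)(1+ψ₁(K₁−1)) = 0
⇒ ψ₁ = [z₁(K₁−1)+z₂(K₂−1)] / [−(K₁−1)(K₂−1)] = 0.7254/1.0584 = 0.685
Drum-1 compositions:
  1: x = 0.329, y = 0.812
  2: x = 0.671, y = 0.188
Drum-2 feed = drum-1 vapor: z₂ = (0.8121, 0.1879).
Drum 2:
Rachford–Rice: g(ψ₂) = Σ zᵢ(Kᵢ−1)/(1+ψ₂(Kᵢ−1)) = 0.
Feasibility: ΣzᵢKᵢ = 1.301, Σzᵢ/Kᵢ = 1.565 — both > 1, two phases present.
Binary case is linear: z₁(K₁−1)(1+ψ₂(K₂−1)) + z₂(K₂−1)(1+ψ₂(K₁−1)) = 0
⇒ ψ₂ = [z₁(K₁−1)+z₂(K₂−1)] / [−(K₁−1)(K₂−1)] = 0.3006/0.4592 = 0.655
  1: x = 0.594, y = 0.927
  2: x = 0.406, y = 0.073

V/F (drum 2) = 0.655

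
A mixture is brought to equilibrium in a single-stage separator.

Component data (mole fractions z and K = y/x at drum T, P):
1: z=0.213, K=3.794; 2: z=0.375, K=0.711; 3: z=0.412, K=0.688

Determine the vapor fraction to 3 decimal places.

Rachford–Rice: g(ψ) = Σ zᵢ(Kᵢ−1)/(1+ψ(Kᵢ−1)) = 0.
Check two-phase: ΣzᵢKᵢ = 1.358 > 1 and Σzᵢ/Kᵢ = 1.182 > 1, so g(0) = 0.358 > 0 and g(1) = -0.182 < 0.
Newton iteration, ψ⁰ = 0.5:
  ψ = 0.500: g = -0.0307, g' = -0.388 → ψ = 0.421
  ψ = 0.421: g = 0.0021, g' = -0.445 → ψ = 0.426
Converged at ψ = 0.426.

ψ = 0.426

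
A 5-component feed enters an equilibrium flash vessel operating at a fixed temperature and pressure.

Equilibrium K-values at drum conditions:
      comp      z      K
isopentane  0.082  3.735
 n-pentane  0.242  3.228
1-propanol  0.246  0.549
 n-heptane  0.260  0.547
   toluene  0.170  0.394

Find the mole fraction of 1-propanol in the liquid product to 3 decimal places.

x_1-propanol = 0.295

Material balance + equilibrium reduce to Σ zᵢ(Kᵢ−1)/(1+V/F(Kᵢ−1)) = 0.
Check two-phase: ΣzᵢKᵢ = 1.432 > 1 and Σzᵢ/Kᵢ = 1.452 > 1, so g(0) = 0.432 > 0 and g(1) = -0.452 < 0.
Newton iteration, V/F⁰ = 0.5:
  V/F = 0.500: g = -0.0935, g' = -0.679 → V/F = 0.362
  V/F = 0.362: g = 0.0055, g' = -0.773 → V/F = 0.369
Converged at V/F = 0.369.
Compositions from xᵢ = zᵢ/(1+V/F(Kᵢ−1)), yᵢ = Kᵢxᵢ:
  isopentane: x = 0.041, y = 0.152
  n-pentane: x = 0.133, y = 0.428
  1-propanol: x = 0.295, y = 0.162
  n-heptane: x = 0.312, y = 0.171
  toluene: x = 0.219, y = 0.086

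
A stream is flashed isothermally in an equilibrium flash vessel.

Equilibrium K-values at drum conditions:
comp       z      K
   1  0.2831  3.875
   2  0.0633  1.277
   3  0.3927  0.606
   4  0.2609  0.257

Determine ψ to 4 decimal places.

Material balance + equilibrium reduce to Σ zᵢ(Kᵢ−1)/(1+ψ(Kᵢ−1)) = 0.
g(0) = ΣzᵢKᵢ − 1 = 0.4829 and g(1) = 1 − Σzᵢ/Kᵢ = -0.7858, so a root lies in (0, 1).
Newton iteration, ψ⁰ = 0.38:
  ψ = 0.3800: g = -0.04725, g' = -0.9024 → ψ = 0.3276
  ψ = 0.3276: g = 0.00131, g' = -0.9566 → ψ = 0.3290
Converged at ψ = 0.3290.

ψ = 0.3290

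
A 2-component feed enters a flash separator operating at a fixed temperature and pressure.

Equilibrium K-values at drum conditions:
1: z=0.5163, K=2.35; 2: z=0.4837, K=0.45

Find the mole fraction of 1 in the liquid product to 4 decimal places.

Rachford–Rice: g(ψ) = Σ zᵢ(Kᵢ−1)/(1+ψ(Kᵢ−1)) = 0.
g(0) = ΣzᵢKᵢ − 1 = 0.4310 and g(1) = 1 − Σzᵢ/Kᵢ = -0.2946, so a root lies in (0, 1).
Binary case is linear: z₁(K₁−1)(1+ψ(K₂−1)) + z₂(K₂−1)(1+ψ(K₁−1)) = 0
⇒ ψ = [z₁(K₁−1)+z₂(K₂−1)] / [−(K₁−1)(K₂−1)] = 0.43097/0.74250 = 0.5804
Compositions from xᵢ = zᵢ/(1+ψ(Kᵢ−1)), yᵢ = Kᵢxᵢ:
  1: x = 0.2895, y = 0.6803
  2: x = 0.7105, y = 0.3197

x_1 = 0.2895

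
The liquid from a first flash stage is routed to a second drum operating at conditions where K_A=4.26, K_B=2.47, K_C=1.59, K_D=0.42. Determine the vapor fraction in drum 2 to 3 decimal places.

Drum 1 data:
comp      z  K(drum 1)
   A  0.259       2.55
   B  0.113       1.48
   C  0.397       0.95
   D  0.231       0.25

Drum 1:
Rachford–Rice: g(ψ₁) = Σ zᵢ(Kᵢ−1)/(1+ψ₁(Kᵢ−1)) = 0.
g(0) = ΣzᵢKᵢ − 1 = 0.263 and g(1) = 1 − Σzᵢ/Kᵢ = -0.520, so a root lies in (0, 1).
Newton iteration, ψ₁⁰ = 0.58:
  ψ₁ = 0.580: g = -0.0733, g' = -0.597 → ψ₁ = 0.457
  ψ₁ = 0.457: g = -0.0046, g' = -0.533 → ψ₁ = 0.449
Converged at ψ₁ = 0.449.
Drum-1 compositions:
  A: x = 0.153, y = 0.390
  B: x = 0.093, y = 0.138
  C: x = 0.406, y = 0.386
  D: x = 0.348, y = 0.087
Drum-2 feed = drum-1 liquid: z₂ = (0.1528, 0.0930, 0.4061, 0.3481).
Drum 2:
Material balance + equilibrium reduce to Σ zᵢ(Kᵢ−1)/(1+ψ₂(Kᵢ−1)) = 0.
g(0) = ΣzᵢKᵢ − 1 = 0.672 and g(1) = 1 − Σzᵢ/Kᵢ = -0.158, so a root lies in (0, 1).
Newton iteration, ψ₂⁰ = 0.5:
  ψ₂ = 0.500: g = 0.1688, g' = -0.618 → ψ₂ = 0.773
  ψ₂ = 0.773: g = 0.0040, g' = -0.627 → ψ₂ = 0.779
Converged at ψ₂ = 0.779.
  A: x = 0.043, y = 0.184
  B: x = 0.043, y = 0.107
  C: x = 0.278, y = 0.442
  D: x = 0.635, y = 0.267

V/F (drum 2) = 0.779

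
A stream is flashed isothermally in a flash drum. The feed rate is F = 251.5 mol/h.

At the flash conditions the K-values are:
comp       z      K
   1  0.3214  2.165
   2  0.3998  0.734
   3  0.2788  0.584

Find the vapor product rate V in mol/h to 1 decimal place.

Material balance + equilibrium reduce to Σ zᵢ(Kᵢ−1)/(1+ψ(Kᵢ−1)) = 0.
Feasibility: ΣzᵢKᵢ = 1.1521, Σzᵢ/Kᵢ = 1.1705 — both > 1, two phases present.
Newton–Raphson from ψ = 0.5:
  ψ = 0.5000: g = -0.03249, g' = -0.2887 → ψ = 0.3875
  ψ = 0.3875: g = 0.00115, g' = -0.3108 → ψ = 0.3911
Converged at ψ = 0.3912.
Then V = ψ·F = 0.3912·251.5 = 98.4 mol/h and L = F − V = 153.1 mol/h.

V = 98.4 mol/h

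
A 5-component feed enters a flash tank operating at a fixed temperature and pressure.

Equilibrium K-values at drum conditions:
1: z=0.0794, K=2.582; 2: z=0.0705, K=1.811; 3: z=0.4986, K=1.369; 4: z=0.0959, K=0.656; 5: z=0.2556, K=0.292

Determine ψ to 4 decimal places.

Let ψ = V/F and solve Σ zᵢ(Kᵢ−1)/(1+ψ(Kᵢ−1)) = 0.
Feasibility: ΣzᵢKᵢ = 1.1528, Σzᵢ/Kᵢ = 1.4554 — both > 1, two phases present.
Newton–Raphson from ψ = 0.5:
  ψ = 0.5000: g = -0.05383, g' = -0.4574 → ψ = 0.3823
  ψ = 0.3823: g = -0.00296, g' = -0.4122 → ψ = 0.3751
Converged at ψ = 0.3751.

ψ = 0.3751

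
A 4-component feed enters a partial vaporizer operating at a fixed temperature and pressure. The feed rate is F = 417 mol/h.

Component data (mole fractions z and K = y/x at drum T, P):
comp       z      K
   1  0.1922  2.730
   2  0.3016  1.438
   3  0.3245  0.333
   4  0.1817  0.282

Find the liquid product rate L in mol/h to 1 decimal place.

L = 353.7 mol/h

Iterate (Newton) starting at ψ = 0.68:
  ψ = 0.6800: g = -0.39646, g' = -0.9969 → ψ = 0.2823
  ψ = 0.2823: g = -0.08933, g' = -0.6720 → ψ = 0.1494
  ψ = 0.1494: g = 0.00168, g' = -0.7098 → ψ = 0.1518
Converged at ψ = 0.1518.
Then V = ψ·F = 0.1518·417 = 63.3 mol/h and L = F − V = 353.7 mol/h.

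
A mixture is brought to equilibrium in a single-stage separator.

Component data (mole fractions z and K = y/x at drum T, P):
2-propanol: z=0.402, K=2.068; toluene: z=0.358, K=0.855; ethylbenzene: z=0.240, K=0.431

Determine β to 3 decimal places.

Newton iteration, β⁰ = 0.5:
  β = 0.500: g = 0.0331, g' = -0.355 → β = 0.593
Converged at β = 0.593.

β = 0.593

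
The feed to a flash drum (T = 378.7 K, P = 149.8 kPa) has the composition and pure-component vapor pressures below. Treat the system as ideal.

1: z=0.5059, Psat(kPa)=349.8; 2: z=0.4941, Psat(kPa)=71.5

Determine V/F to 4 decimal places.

V/F = 0.5978

Raoult's law: Kᵢ = Pᵢˢᵃᵗ/P = Pᵢˢᵃᵗ/149.8.
  K_1 = 349.8/149.8 = 2.335113, K_2 = 71.5/149.8 = 0.477303
Material balance + equilibrium reduce to Σ zᵢ(Kᵢ−1)/(1+V/F(Kᵢ−1)) = 0.
Check two-phase: ΣzᵢKᵢ = 1.4172 > 1 and Σzᵢ/Kᵢ = 1.2518 > 1, so g(0) = 0.4172 > 0 and g(1) = -0.2518 < 0.
Newton iteration, V/F⁰ = 0.5:
  V/F = 0.5000: g = 0.05540, g' = -0.5717 → V/F = 0.5969
  V/F = 0.5969: g = 0.00050, g' = -0.5645 → V/F = 0.5978
Converged at V/F = 0.5978.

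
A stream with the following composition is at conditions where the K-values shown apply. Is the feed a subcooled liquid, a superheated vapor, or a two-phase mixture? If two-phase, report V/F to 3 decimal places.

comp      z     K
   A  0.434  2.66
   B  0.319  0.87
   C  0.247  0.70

ΣzᵢKᵢ = 1.605; Σzᵢ/Kᵢ = 0.883.
Since Σzᵢ/Kᵢ < 1 the mixture is above its dew point — single vapor phase.

superheated vapor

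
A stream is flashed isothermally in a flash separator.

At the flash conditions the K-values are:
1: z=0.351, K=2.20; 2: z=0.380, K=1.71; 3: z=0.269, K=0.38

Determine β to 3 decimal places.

β = 0.886

Let β = V/F and solve Σ zᵢ(Kᵢ−1)/(1+β(Kᵢ−1)) = 0.
Feasibility: ΣzᵢKᵢ = 1.524, Σzᵢ/Kᵢ = 1.090 — both > 1, two phases present.
Iterate (Newton) starting at β = 0.38:
  β = 0.380: g = 0.2836, g' = -0.534 → β = 0.911
  β = 0.911: g = -0.0181, g' = -0.732 → β = 0.886
Converged at β = 0.886.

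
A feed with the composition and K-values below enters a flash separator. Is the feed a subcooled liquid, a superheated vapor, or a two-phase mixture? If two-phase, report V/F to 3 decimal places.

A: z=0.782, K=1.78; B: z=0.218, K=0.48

superheated vapor

ΣzᵢKᵢ = 1.497; Σzᵢ/Kᵢ = 0.893.
Since Σzᵢ/Kᵢ < 1 the mixture is above its dew point — single vapor phase.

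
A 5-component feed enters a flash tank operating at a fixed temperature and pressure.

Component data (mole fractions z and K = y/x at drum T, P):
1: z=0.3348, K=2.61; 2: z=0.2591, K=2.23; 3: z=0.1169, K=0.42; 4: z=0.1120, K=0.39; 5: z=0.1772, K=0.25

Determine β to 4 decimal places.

Rachford–Rice: g(β) = Σ zᵢ(Kᵢ−1)/(1+β(Kᵢ−1)) = 0.
g(0) = ΣzᵢKᵢ − 1 = 0.5887 and g(1) = 1 − Σzᵢ/Kᵢ = -0.5188, so a root lies in (0, 1).
Iterate (Newton) starting at β = 0.39:
  β = 0.3900: g = 0.18138, g' = -0.8431 → β = 0.6051
  β = 0.6051: g = -0.00038, g' = -0.8837 → β = 0.6047
Converged at β = 0.6047.

β = 0.6047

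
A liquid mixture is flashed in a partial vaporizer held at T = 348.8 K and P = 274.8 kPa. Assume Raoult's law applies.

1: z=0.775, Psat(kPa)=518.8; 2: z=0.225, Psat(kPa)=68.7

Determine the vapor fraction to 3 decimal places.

Raoult's law: Kᵢ = Pᵢˢᵃᵗ/P = Pᵢˢᵃᵗ/274.8.
  K_1 = 518.8/274.8 = 1.88792, K_2 = 68.7/274.8 = 0.25000
Rachford–Rice: g(ψ) = Σ zᵢ(Kᵢ−1)/(1+ψ(Kᵢ−1)) = 0.
Feasibility: ΣzᵢKᵢ = 1.519, Σzᵢ/Kᵢ = 1.311 — both > 1, two phases present.
Binary case is linear: z₁(K₁−1)(1+ψ(K₂−1)) + z₂(K₂−1)(1+ψ(K₁−1)) = 0
⇒ ψ = [z₁(K₁−1)+z₂(K₂−1)] / [−(K₁−1)(K₂−1)] = 0.5194/0.6659 = 0.780

ψ = 0.780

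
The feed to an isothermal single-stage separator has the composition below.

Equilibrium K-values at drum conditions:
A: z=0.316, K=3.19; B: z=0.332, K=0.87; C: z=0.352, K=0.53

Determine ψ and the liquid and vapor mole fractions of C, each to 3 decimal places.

Let ψ = V/F and solve Σ zᵢ(Kᵢ−1)/(1+ψ(Kᵢ−1)) = 0.
Check two-phase: ΣzᵢKᵢ = 1.483 > 1 and Σzᵢ/Kᵢ = 1.145 > 1, so g(0) = 0.483 > 0 and g(1) = -0.145 < 0.
Iterate (Newton) starting at ψ = 0.5:
  ψ = 0.500: g = 0.0679, g' = -0.485 → ψ = 0.640
  ψ = 0.640: g = 0.0044, g' = -0.428 → ψ = 0.650
Converged at ψ = 0.650.
Compositions from xᵢ = zᵢ/(1+ψ(Kᵢ−1)), yᵢ = Kᵢxᵢ:
  A: x = 0.130, y = 0.416
  B: x = 0.363, y = 0.316
  C: x = 0.507, y = 0.269

ψ = 0.650, x_C = 0.507, y_C = 0.269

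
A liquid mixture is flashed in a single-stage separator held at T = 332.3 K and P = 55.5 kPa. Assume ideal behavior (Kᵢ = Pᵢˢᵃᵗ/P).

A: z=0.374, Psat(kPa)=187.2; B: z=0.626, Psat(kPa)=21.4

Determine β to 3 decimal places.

β = 0.345

Raoult's law: Kᵢ = Pᵢˢᵃᵗ/P = Pᵢˢᵃᵗ/55.5.
  K_A = 187.2/55.5 = 3.37297, K_B = 21.4/55.5 = 0.38559
Binary case is linear: z₁(K₁−1)(1+β(K₂−1)) + z₂(K₂−1)(1+β(K₁−1)) = 0
⇒ β = [z₁(K₁−1)+z₂(K₂−1)] / [−(K₁−1)(K₂−1)] = 0.5029/1.4580 = 0.345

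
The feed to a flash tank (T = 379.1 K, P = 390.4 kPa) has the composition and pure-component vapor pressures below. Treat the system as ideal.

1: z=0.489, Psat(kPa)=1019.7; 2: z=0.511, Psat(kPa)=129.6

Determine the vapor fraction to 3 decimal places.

ψ = 0.415

Raoult's law: Kᵢ = Pᵢˢᵃᵗ/P = Pᵢˢᵃᵗ/390.4.
  K_1 = 1019.7/390.4 = 2.61194, K_2 = 129.6/390.4 = 0.33197
Material balance + equilibrium reduce to Σ zᵢ(Kᵢ−1)/(1+ψ(Kᵢ−1)) = 0.
Feasibility: ΣzᵢKᵢ = 1.447, Σzᵢ/Kᵢ = 1.727 — both > 1, two phases present.
Newton–Raphson from ψ = 0.62:
  ψ = 0.620: g = -0.1885, g' = -0.982 → ψ = 0.428
  ψ = 0.428: g = -0.0117, g' = -0.892 → ψ = 0.415
Converged at ψ = 0.415.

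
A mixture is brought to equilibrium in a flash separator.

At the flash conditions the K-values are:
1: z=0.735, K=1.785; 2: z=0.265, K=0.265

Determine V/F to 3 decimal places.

V/F = 0.662

Material balance + equilibrium reduce to Σ zᵢ(Kᵢ−1)/(1+V/F(Kᵢ−1)) = 0.
Check two-phase: ΣzᵢKᵢ = 1.382 > 1 and Σzᵢ/Kᵢ = 1.412 > 1, so g(0) = 0.382 > 0 and g(1) = -0.412 < 0.
Newton–Raphson from V/F = 0.5:
  V/F = 0.500: g = 0.1064, g' = -0.591 → V/F = 0.680
  V/F = 0.680: g = -0.0131, g' = -0.765 → V/F = 0.663
  V/F = 0.663: g = -0.0002, g' = -0.740 → V/F = 0.662
Converged at V/F = 0.662.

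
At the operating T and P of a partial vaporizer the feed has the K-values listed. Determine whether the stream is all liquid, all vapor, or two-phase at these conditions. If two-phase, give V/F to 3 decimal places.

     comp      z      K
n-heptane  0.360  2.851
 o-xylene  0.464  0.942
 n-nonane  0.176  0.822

ΣzᵢKᵢ = 1.608; Σzᵢ/Kᵢ = 0.833.
Since Σzᵢ/Kᵢ < 1 the mixture is above its dew point — single vapor phase.

all vapor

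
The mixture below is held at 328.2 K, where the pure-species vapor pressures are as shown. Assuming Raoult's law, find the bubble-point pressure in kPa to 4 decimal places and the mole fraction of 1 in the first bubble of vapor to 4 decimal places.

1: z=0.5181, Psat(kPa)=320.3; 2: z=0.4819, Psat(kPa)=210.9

At the bubble point ψ → 0, so ΣzᵢKᵢ = 1 with Kᵢ = Pᵢˢᵃᵗ/P ⇒ P = ΣzᵢPᵢˢᵃᵗ.
P = 0.5181·320.3 + 0.4819·210.9 = 267.5801 kPa
yᵢ = zᵢPᵢˢᵃᵗ/P ⇒ y_1 = 0.5181·320.3/267.5801 = 0.6202

Pbub = 267.5801 kPa, y_1 = 0.6202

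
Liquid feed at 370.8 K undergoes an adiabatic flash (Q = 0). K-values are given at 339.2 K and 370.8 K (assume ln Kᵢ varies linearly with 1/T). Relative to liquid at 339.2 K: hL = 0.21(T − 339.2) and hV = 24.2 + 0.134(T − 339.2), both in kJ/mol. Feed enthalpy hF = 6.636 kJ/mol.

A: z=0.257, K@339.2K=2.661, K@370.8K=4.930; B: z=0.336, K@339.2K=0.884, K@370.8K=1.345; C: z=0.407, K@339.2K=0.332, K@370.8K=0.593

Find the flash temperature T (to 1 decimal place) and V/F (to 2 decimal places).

T = 343.0 K, V/F = 0.24

Adiabatic flash: solve Rachford–Rice at each trial T, then check hF = ψ·hV(T) + (1−ψ)·hL(T).
  T = 339.2 K: K = (2.661, 0.884, 0.332), RR gives ψ = 0.150, H_out = 3.627 kJ/mol
  T = 370.8 K: K = (4.930, 1.345, 0.593), RR gives ψ = 1.000, H_out = 28.434 kJ/mol
  T = 355.0 K: K = (3.672, 1.101, 0.449), RR gives ψ = 0.530, H_out = 15.505 kJ/mol
  T = 347.1 K: K = (3.137, 0.989, 0.388), RR gives ψ = 0.339, H_out = 9.668 kJ/mol
  T = 343.1 K: K = (2.889, 0.935, 0.359), RR gives ψ = 0.245, H_out = 6.676 kJ/mol
  T = 341.1 K: K = (2.770, 0.909, 0.345), RR gives ψ = 0.197, H_out = 5.134 kJ/mol
Linear interpolation between T = 341.1 (H_out = 5.134) and T = 343.1 (H_out = 6.676) on hF = 6.636 gives T ≈ 343.0 K, at which ψ = 0.24.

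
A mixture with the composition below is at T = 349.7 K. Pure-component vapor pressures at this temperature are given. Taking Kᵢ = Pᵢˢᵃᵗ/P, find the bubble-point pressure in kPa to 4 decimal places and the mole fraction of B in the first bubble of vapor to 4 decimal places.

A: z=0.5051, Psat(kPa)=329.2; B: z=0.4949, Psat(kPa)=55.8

Pbub = 193.8943 kPa, y_B = 0.1424

At the bubble point ψ → 0, so ΣzᵢKᵢ = 1 with Kᵢ = Pᵢˢᵃᵗ/P ⇒ P = ΣzᵢPᵢˢᵃᵗ.
P = 0.5051·329.2 + 0.4949·55.8 = 193.8943 kPa
yᵢ = zᵢPᵢˢᵃᵗ/P ⇒ y_B = 0.4949·55.8/193.8943 = 0.1424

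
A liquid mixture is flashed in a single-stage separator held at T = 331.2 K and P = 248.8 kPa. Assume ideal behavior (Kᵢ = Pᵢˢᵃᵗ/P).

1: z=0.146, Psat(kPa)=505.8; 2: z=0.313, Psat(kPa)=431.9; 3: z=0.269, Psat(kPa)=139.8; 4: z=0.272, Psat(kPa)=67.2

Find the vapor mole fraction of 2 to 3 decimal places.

Raoult's law: Kᵢ = Pᵢˢᵃᵗ/P = Pᵢˢᵃᵗ/248.8.
  K_1 = 505.8/248.8 = 2.03296, K_2 = 431.9/248.8 = 1.73593, K_3 = 139.8/248.8 = 0.56190, K_4 = 67.2/248.8 = 0.27010
Let ψ = V/F and solve Σ zᵢ(Kᵢ−1)/(1+ψ(Kᵢ−1)) = 0.
g(0) = ΣzᵢKᵢ − 1 = 0.065 and g(1) = 1 − Σzᵢ/Kᵢ = -0.738, so a root lies in (0, 1).
Iterate (Newton) starting at ψ = 0.47:
  ψ = 0.470: g = -0.1779, g' = -0.582 → ψ = 0.164
  ψ = 0.164: g = -0.0181, g' = -0.496 → ψ = 0.128
Converged at ψ = 0.128.
Compositions from xᵢ = zᵢ/(1+ψ(Kᵢ−1)), yᵢ = Kᵢxᵢ:
  1: x = 0.129, y = 0.262
  2: x = 0.286, y = 0.497
  3: x = 0.285, y = 0.160
  4: x = 0.300, y = 0.081

y_2 = 0.497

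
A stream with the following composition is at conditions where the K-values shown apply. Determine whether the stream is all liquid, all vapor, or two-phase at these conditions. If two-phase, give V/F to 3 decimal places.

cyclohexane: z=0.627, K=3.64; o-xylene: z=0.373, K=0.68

ΣzᵢKᵢ = 2.536; Σzᵢ/Kᵢ = 0.721.
Since Σzᵢ/Kᵢ < 1 the mixture is above its dew point — single vapor phase.

all vapor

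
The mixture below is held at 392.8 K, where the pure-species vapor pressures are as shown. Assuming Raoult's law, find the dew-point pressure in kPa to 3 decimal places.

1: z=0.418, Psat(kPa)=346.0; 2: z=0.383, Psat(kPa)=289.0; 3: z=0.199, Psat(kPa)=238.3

Pdew = 296.874 kPa

At the dew point ψ → 1, so Σzᵢ/Kᵢ = 1 with Kᵢ = Pᵢˢᵃᵗ/P ⇒ 1/P = Σzᵢ/Pᵢˢᵃᵗ.
1/P = 0.418/346.0 + 0.383/289.0 + 0.199/238.3 = 0.003368 ⇒ P = 296.874 kPa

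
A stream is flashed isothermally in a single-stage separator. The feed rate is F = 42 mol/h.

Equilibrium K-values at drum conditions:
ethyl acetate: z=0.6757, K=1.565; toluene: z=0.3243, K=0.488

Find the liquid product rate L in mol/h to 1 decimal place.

Rachford–Rice: g(β) = Σ zᵢ(Kᵢ−1)/(1+β(Kᵢ−1)) = 0.
Check two-phase: ΣzᵢKᵢ = 1.2157 > 1 and Σzᵢ/Kᵢ = 1.0963 > 1, so g(0) = 0.2157 > 0 and g(1) = -0.0963 < 0.
Binary case is linear: z₁(K₁−1)(1+β(K₂−1)) + z₂(K₂−1)(1+β(K₁−1)) = 0
⇒ β = [z₁(K₁−1)+z₂(K₂−1)] / [−(K₁−1)(K₂−1)] = 0.21573/0.28928 = 0.7457
Then V = β·F = 0.7457·42 = 31.3 mol/h and L = F − V = 10.7 mol/h.

L = 10.7 mol/h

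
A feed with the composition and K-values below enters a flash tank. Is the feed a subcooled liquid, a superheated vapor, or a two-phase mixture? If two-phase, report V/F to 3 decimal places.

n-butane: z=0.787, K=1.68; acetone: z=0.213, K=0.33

ΣzᵢKᵢ = 1.392; Σzᵢ/Kᵢ = 1.114.
Both exceed 1, so a two-phase solution exists.
Material balance + equilibrium reduce to Σ zᵢ(Kᵢ−1)/(1+ψ(Kᵢ−1)) = 0.
Binary case is linear: z₁(K₁−1)(1+ψ(K₂−1)) + z₂(K₂−1)(1+ψ(K₁−1)) = 0
⇒ ψ = [z₁(K₁−1)+z₂(K₂−1)] / [−(K₁−1)(K₂−1)] = 0.3924/0.4556 = 0.861

two-phase, V/F = 0.861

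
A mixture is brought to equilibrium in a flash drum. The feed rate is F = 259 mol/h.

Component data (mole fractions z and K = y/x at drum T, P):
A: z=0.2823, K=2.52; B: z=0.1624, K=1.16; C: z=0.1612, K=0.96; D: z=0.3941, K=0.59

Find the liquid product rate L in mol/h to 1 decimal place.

L = 79.5 mol/h

Let ψ = V/F and solve Σ zᵢ(Kᵢ−1)/(1+ψ(Kᵢ−1)) = 0.
g(0) = ΣzᵢKᵢ − 1 = 0.2871 and g(1) = 1 − Σzᵢ/Kᵢ = -0.0879, so a root lies in (0, 1).
Iterate (Newton) starting at ψ = 0.58:
  ψ = 0.5800: g = 0.03323, g' = -0.3020 → ψ = 0.6900
  ψ = 0.6900: g = 0.00087, g' = -0.2879 → ψ = 0.6931
Converged at ψ = 0.6931.
Then V = ψ·F = 0.6931·259 = 179.5 mol/h and L = F − V = 79.5 mol/h.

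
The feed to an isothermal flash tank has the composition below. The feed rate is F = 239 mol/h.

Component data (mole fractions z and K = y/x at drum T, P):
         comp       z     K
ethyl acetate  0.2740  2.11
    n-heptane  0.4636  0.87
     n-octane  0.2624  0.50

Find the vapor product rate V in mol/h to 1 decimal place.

V = 81.0 mol/h

Newton–Raphson from ψ = 0.5:
  ψ = 0.5000: g = -0.04380, g' = -0.2652 → ψ = 0.3348
  ψ = 0.3348: g = 0.00114, g' = -0.2826 → ψ = 0.3389
Converged at ψ = 0.3389.
Then V = ψ·F = 0.3389·239 = 81.0 mol/h and L = F − V = 158.0 mol/h.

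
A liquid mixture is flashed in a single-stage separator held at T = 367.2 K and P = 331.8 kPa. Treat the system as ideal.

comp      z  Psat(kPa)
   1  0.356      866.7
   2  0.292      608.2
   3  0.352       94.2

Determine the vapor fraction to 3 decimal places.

Raoult's law: Kᵢ = Pᵢˢᵃᵗ/P = Pᵢˢᵃᵗ/331.8.
  K_1 = 866.7/331.8 = 2.61212, K_2 = 608.2/331.8 = 1.83303, K_3 = 94.2/331.8 = 0.28391
Material balance + equilibrium reduce to Σ zᵢ(Kᵢ−1)/(1+ψ(Kᵢ−1)) = 0.
Feasibility: ΣzᵢKᵢ = 1.565, Σzᵢ/Kᵢ = 1.535 — both > 1, two phases present.
Iterate (Newton) starting at ψ = 0.38:
  ψ = 0.380: g = 0.1944, g' = -0.813 → ψ = 0.619
  ψ = 0.619: g = -0.0050, g' = -0.902 → ψ = 0.613
Converged at ψ = 0.613.

ψ = 0.613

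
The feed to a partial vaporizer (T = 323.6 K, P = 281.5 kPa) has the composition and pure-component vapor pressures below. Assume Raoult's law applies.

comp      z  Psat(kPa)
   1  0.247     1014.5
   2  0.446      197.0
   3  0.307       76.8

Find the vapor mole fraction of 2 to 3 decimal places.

y_2 = 0.334

Raoult's law: Kᵢ = Pᵢˢᵃᵗ/P = Pᵢˢᵃᵗ/281.5.
  K_1 = 1014.5/281.5 = 3.60391, K_2 = 197.0/281.5 = 0.69982, K_3 = 76.8/281.5 = 0.27282
Material balance + equilibrium reduce to Σ zᵢ(Kᵢ−1)/(1+V/F(Kᵢ−1)) = 0.
g(0) = ΣzᵢKᵢ − 1 = 0.286 and g(1) = 1 − Σzᵢ/Kᵢ = -0.831, so a root lies in (0, 1).
Newton–Raphson from V/F = 0.54:
  V/F = 0.540: g = -0.2601, g' = -0.787 → V/F = 0.209
  V/F = 0.209: g = 0.0100, g' = -0.973 → V/F = 0.220
Converged at V/F = 0.220.
Compositions from xᵢ = zᵢ/(1+V/F(Kᵢ−1)), yᵢ = Kᵢxᵢ:
  1: x = 0.157, y = 0.566
  2: x = 0.478, y = 0.334
  3: x = 0.365, y = 0.100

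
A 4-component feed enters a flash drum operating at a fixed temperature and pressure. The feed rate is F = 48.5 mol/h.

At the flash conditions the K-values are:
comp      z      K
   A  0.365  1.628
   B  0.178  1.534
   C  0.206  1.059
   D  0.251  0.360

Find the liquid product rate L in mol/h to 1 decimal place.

Material balance + equilibrium reduce to Σ zᵢ(Kᵢ−1)/(1+β(Kᵢ−1)) = 0.
g(0) = ΣzᵢKᵢ − 1 = 0.176 and g(1) = 1 − Σzᵢ/Kᵢ = -0.232, so a root lies in (0, 1).
Newton iteration, β⁰ = 0.5:
  β = 0.500: g = 0.0250, g' = -0.338 → β = 0.574
  β = 0.574: g = -0.0010, g' = -0.365 → β = 0.571
Converged at β = 0.571.
Then V = β·F = 0.5715·48.5 = 27.7 mol/h and L = F − V = 20.8 mol/h.

L = 20.8 mol/h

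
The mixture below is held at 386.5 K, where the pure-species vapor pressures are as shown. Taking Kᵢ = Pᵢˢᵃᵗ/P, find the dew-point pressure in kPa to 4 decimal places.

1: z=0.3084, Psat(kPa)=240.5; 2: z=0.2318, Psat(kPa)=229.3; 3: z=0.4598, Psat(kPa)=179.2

At the dew point ψ → 1, so Σzᵢ/Kᵢ = 1 with Kᵢ = Pᵢˢᵃᵗ/P ⇒ 1/P = Σzᵢ/Pᵢˢᵃᵗ.
1/P = 0.3084/240.5 + 0.2318/229.3 + 0.4598/179.2 = 0.0048591 ⇒ P = 205.8003 kPa

Pdew = 205.8003 kPa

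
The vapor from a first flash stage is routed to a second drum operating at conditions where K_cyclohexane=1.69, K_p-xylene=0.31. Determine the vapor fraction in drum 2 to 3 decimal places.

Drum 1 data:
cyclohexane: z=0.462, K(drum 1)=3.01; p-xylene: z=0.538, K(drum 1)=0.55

Drum 1:
Let ψ₁ = V/F and solve Σ zᵢ(Kᵢ−1)/(1+ψ₁(Kᵢ−1)) = 0.
Feasibility: ΣzᵢKᵢ = 1.687, Σzᵢ/Kᵢ = 1.132 — both > 1, two phases present.
Newton–Raphson from ψ₁ = 0.5:
  ψ₁ = 0.500: g = 0.1508, g' = -0.646 → ψ₁ = 0.733
  ψ₁ = 0.733: g = 0.0139, g' = -0.548 → ψ₁ = 0.759
Converged at ψ₁ = 0.759.
Drum-1 compositions:
  cyclohexane: x = 0.183, y = 0.551
  p-xylene: x = 0.817, y = 0.449
Drum-2 feed = drum-1 vapor: z₂ = (0.5506, 0.4494).
Drum 2:
Let ψ₂ = V/F and solve Σ zᵢ(Kᵢ−1)/(1+ψ₂(Kᵢ−1)) = 0.
g(0) = ΣzᵢKᵢ − 1 = 0.070 and g(1) = 1 − Σzᵢ/Kᵢ = -0.775, so a root lies in (0, 1).
Newton iteration, ψ₂⁰ = 0.5:
  ψ₂ = 0.500: g = -0.1909, g' = -0.644 → ψ₂ = 0.203
  ψ₂ = 0.203: g = -0.0275, g' = -0.491 → ψ₂ = 0.147
Converged at ψ₂ = 0.147.
  cyclohexane: x = 0.500, y = 0.845
  p-xylene: x = 0.500, y = 0.155

V/F (drum 2) = 0.147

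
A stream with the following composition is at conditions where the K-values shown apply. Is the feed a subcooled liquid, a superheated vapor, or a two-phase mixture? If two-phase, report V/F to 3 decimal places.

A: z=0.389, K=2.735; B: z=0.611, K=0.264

ΣzᵢKᵢ = 1.225; Σzᵢ/Kᵢ = 2.457.
Both exceed 1, so a two-phase solution exists.
Let ψ = V/F and solve Σ zᵢ(Kᵢ−1)/(1+ψ(Kᵢ−1)) = 0.
Newton iteration, ψ⁰ = 0.5:
  ψ = 0.500: g = -0.3501, g' = -1.164 → ψ = 0.199
  ψ = 0.199: g = -0.0255, g' = -1.101 → ψ = 0.176
Converged at ψ = 0.176.

two-phase, V/F = 0.176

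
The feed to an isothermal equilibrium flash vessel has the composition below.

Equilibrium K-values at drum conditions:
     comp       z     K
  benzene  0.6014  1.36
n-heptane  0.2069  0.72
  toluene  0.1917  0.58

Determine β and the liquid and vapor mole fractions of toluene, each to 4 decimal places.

Let β = V/F and solve Σ zᵢ(Kᵢ−1)/(1+β(Kᵢ−1)) = 0.
Check two-phase: ΣzᵢKᵢ = 1.0781 > 1 and Σzᵢ/Kᵢ = 1.0601 > 1, so g(0) = 0.0781 > 0 and g(1) = -0.0601 < 0.
Iterate (Newton) starting at β = 0.54:
  β = 0.5400: g = 0.00888, g' = -0.1337 → β = 0.6064
  β = 0.6064: g = -0.00010, g' = -0.1369 → β = 0.6057
Converged at β = 0.6057.
Compositions from xᵢ = zᵢ/(1+β(Kᵢ−1)), yᵢ = Kᵢxᵢ:
  benzene: x = 0.4937, y = 0.6715
  n-heptane: x = 0.2492, y = 0.1794
  toluene: x = 0.2571, y = 0.1491

β = 0.6057, x_toluene = 0.2571, y_toluene = 0.1491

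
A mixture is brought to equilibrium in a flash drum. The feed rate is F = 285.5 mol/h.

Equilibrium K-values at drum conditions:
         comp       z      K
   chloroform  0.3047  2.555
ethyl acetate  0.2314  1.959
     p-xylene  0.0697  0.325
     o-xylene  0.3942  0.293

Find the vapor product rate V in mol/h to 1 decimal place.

V = 114.0 mol/h

Newton iteration, ψ⁰ = 0.5:
  ψ = 0.5000: g = -0.08555, g' = -0.8742 → ψ = 0.4021
  ψ = 0.4021: g = -0.00232, g' = -0.8343 → ψ = 0.3994
Converged at ψ = 0.3994.
Then V = ψ·F = 0.3994·285.5 = 114.0 mol/h and L = F − V = 171.5 mol/h.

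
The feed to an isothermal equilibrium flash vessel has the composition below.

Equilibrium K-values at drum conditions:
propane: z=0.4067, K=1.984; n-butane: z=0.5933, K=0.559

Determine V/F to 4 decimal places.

Newton–Raphson from V/F = 0.63:
  V/F = 0.6300: g = -0.11526, g' = -0.3713 → V/F = 0.3196
  V/F = 0.3196: g = -0.00012, g' = -0.3843 → V/F = 0.3193
Converged at V/F = 0.3193.

V/F = 0.3193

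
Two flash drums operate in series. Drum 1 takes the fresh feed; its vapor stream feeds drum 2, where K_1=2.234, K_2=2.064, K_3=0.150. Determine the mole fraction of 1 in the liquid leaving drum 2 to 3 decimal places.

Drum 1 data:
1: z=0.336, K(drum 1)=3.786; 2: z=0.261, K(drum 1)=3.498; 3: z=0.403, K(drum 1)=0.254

Drum 1:
Rachford–Rice: g(ψ₁) = Σ zᵢ(Kᵢ−1)/(1+ψ₁(Kᵢ−1)) = 0.
Check two-phase: ΣzᵢKᵢ = 2.287 > 1 and Σzᵢ/Kᵢ = 1.750 > 1, so g(0) = 1.287 > 0 and g(1) = -0.750 < 0.
Newton iteration, ψ₁⁰ = 0.57:
  ψ₁ = 0.570: g = 0.1076, g' = -1.345 → ψ₁ = 0.650
  ψ₁ = 0.650: g = -0.0021, g' = -1.412 → ψ₁ = 0.648
Converged at ψ₁ = 0.648.
Drum-1 compositions:
  1: x = 0.120, y = 0.453
  2: x = 0.100, y = 0.348
  3: x = 0.781, y = 0.198
Drum-2 feed = drum-1 vapor: z₂ = (0.4532, 0.3485, 0.1983).
Drum 2:
Newton–Raphson from ψ₂ = 0.66:
  ψ₂ = 0.660: g = 0.1421, g' = -1.089 → ψ₂ = 0.790
  ψ₂ = 0.790: g = -0.0292, g' = -1.624 → ψ₂ = 0.773
  ψ₂ = 0.773: g = -0.0010, g' = -1.515 → ψ₂ = 0.772
Converged at ψ₂ = 0.772.
  1: x = 0.232, y = 0.519
  2: x = 0.191, y = 0.395
  3: x = 0.577, y = 0.086

x_1 (drum 2) = 0.232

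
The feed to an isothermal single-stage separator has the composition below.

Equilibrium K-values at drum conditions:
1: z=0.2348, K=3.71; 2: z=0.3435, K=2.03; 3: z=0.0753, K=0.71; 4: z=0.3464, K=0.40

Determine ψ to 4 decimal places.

Iterate (Newton) starting at ψ = 0.53:
  ψ = 0.5300: g = 0.15949, g' = -0.7200 → ψ = 0.7515
  ψ = 0.7515: g = 0.00253, g' = -0.7268 → ψ = 0.7550
Converged at ψ = 0.7550.

ψ = 0.7550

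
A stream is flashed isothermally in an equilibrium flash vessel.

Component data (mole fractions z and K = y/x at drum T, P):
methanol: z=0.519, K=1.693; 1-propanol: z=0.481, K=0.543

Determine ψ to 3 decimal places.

ψ = 0.442

Binary case is linear: z₁(K₁−1)(1+ψ(K₂−1)) + z₂(K₂−1)(1+ψ(K₁−1)) = 0
⇒ ψ = [z₁(K₁−1)+z₂(K₂−1)] / [−(K₁−1)(K₂−1)] = 0.1399/0.3167 = 0.442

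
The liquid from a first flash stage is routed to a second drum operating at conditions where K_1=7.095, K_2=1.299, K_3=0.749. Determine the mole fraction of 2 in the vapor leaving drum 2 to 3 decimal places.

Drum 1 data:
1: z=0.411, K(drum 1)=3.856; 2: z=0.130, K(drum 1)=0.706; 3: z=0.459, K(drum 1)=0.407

Drum 1:
Material balance + equilibrium reduce to Σ zᵢ(Kᵢ−1)/(1+ψ₁(Kᵢ−1)) = 0.
g(0) = ΣzᵢKᵢ − 1 = 0.863 and g(1) = 1 − Σzᵢ/Kᵢ = -0.418, so a root lies in (0, 1).
Iterate (Newton) starting at ψ₁ = 0.5:
  ψ₁ = 0.500: g = 0.0517, g' = -0.910 → ψ₁ = 0.557
  ψ₁ = 0.557: g = 0.0011, g' = -0.875 → ψ₁ = 0.558
Converged at ψ₁ = 0.558.
Drum-1 compositions:
  1: x = 0.158, y = 0.611
  2: x = 0.156, y = 0.110
  3: x = 0.686, y = 0.279
Drum-2 feed = drum-1 liquid: z₂ = (0.1585, 0.1555, 0.6860).
Drum 2:
Let ψ₂ = V/F and solve Σ zᵢ(Kᵢ−1)/(1+ψ₂(Kᵢ−1)) = 0.
Feasibility: ΣzᵢKᵢ = 1.840, Σzᵢ/Kᵢ = 1.058 — both > 1, two phases present.
Newton–Raphson from ψ₂ = 0.5:
  ψ₂ = 0.500: g = 0.0822, g' = -0.426 → ψ₂ = 0.693
  ψ₂ = 0.693: g = 0.0150, g' = -0.289 → ψ₂ = 0.745
  ψ₂ = 0.745: g = 0.0006, g' = -0.267 → ψ₂ = 0.747
Converged at ψ₂ = 0.747.
  1: x = 0.029, y = 0.202
  2: x = 0.127, y = 0.165
  3: x = 0.844, y = 0.632

y_2 (drum 2) = 0.165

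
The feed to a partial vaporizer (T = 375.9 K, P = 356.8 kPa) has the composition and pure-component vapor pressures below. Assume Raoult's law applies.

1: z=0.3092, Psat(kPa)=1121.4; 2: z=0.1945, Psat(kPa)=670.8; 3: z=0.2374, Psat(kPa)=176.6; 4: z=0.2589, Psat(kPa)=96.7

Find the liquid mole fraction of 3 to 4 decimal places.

Raoult's law: Kᵢ = Pᵢˢᵃᵗ/P = Pᵢˢᵃᵗ/356.8.
  K_1 = 1121.4/356.8 = 3.142937, K_2 = 670.8/356.8 = 1.880045, K_3 = 176.6/356.8 = 0.494955, K_4 = 96.7/356.8 = 0.271020
Material balance + equilibrium reduce to Σ zᵢ(Kᵢ−1)/(1+ψ(Kᵢ−1)) = 0.
Feasibility: ΣzᵢKᵢ = 1.5251, Σzᵢ/Kᵢ = 1.6368 — both > 1, two phases present.
Iterate (Newton) starting at ψ = 0.59:
  ψ = 0.5900: g = -0.09666, g' = -0.8887 → ψ = 0.4812
  ψ = 0.4812: g = -0.00266, g' = -0.8506 → ψ = 0.4781
Converged at ψ = 0.4781.
Compositions from xᵢ = zᵢ/(1+ψ(Kᵢ−1)), yᵢ = Kᵢxᵢ:
  1: x = 0.1527, y = 0.4800
  2: x = 0.1369, y = 0.2574
  3: x = 0.3130, y = 0.1549
  4: x = 0.3974, y = 0.1077

x_3 = 0.3130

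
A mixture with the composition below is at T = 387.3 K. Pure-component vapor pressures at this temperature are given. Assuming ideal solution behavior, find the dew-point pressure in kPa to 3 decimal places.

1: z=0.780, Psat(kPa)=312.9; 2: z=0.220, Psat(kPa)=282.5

At the dew point ψ → 1, so Σzᵢ/Kᵢ = 1 with Kᵢ = Pᵢˢᵃᵗ/P ⇒ 1/P = Σzᵢ/Pᵢˢᵃᵗ.
1/P = 0.780/312.9 + 0.220/282.5 = 0.003272 ⇒ P = 305.664 kPa

Pdew = 305.664 kPa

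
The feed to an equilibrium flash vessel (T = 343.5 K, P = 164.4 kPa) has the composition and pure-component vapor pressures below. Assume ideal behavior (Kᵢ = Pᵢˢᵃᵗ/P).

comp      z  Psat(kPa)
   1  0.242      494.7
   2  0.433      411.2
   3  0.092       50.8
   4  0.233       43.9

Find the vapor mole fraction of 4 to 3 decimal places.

y_4 = 0.136

Raoult's law: Kᵢ = Pᵢˢᵃᵗ/P = Pᵢˢᵃᵗ/164.4.
  K_1 = 494.7/164.4 = 3.00912, K_2 = 411.2/164.4 = 2.50122, K_3 = 50.8/164.4 = 0.30900, K_4 = 43.9/164.4 = 0.26703
Material balance + equilibrium reduce to Σ zᵢ(Kᵢ−1)/(1+ψ(Kᵢ−1)) = 0.
g(0) = ΣzᵢKᵢ − 1 = 0.902 and g(1) = 1 − Σzᵢ/Kᵢ = -0.424, so a root lies in (0, 1).
Iterate (Newton) starting at ψ = 0.5:
  ψ = 0.500: g = 0.2472, g' = -0.976 → ψ = 0.753
  ψ = 0.753: g = -0.0154, g' = -1.185 → ψ = 0.740
Converged at ψ = 0.740.
Compositions from xᵢ = zᵢ/(1+ψ(Kᵢ−1)), yᵢ = Kᵢxᵢ:
  1: x = 0.097, y = 0.293
  2: x = 0.205, y = 0.513
  3: x = 0.188, y = 0.058
  4: x = 0.509, y = 0.136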